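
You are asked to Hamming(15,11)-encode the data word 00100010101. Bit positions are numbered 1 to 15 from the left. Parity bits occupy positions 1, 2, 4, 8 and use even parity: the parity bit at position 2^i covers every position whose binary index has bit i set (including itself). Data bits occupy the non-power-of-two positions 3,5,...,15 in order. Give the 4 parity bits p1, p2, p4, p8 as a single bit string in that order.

1111

Place data bits at non-power-of-two positions: b3=0, b5=0, b6=1, b7=0, b9=0, b10=0, b11=1, b12=0, b13=1, b14=0, b15=1.
p1 = XOR of data positions {3,5,7,9,11,13,15} = 0⊕0⊕0⊕0⊕1⊕1⊕1 = 1
p2 = XOR of data positions {3,6,7,10,11,14,15} = 0⊕1⊕0⊕0⊕1⊕0⊕1 = 1
p4 = XOR of data positions {5,6,7,12,13,14,15} = 0⊕1⊕0⊕0⊕1⊕0⊕1 = 1
p8 = XOR of data positions {9,10,11,12,13,14,15} = 0⊕0⊕1⊕0⊕1⊕0⊕1 = 1
Parity bits p1,p2,p4,p8 = 1111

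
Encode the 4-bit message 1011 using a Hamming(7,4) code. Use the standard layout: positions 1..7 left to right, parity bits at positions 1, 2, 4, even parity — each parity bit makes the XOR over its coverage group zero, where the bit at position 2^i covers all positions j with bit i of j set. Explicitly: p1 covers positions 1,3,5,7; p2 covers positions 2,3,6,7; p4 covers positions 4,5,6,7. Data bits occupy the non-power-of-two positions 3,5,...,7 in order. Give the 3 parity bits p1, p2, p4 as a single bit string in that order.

Place data bits at non-power-of-two positions: b3=1, b5=0, b6=1, b7=1.
p1 = XOR of data positions {3,5,7} = 1⊕0⊕1 = 0
p2 = XOR of data positions {3,6,7} = 1⊕1⊕1 = 1
p4 = XOR of data positions {5,6,7} = 0⊕1⊕1 = 0
Parity bits p1,p2,p4 = 010

010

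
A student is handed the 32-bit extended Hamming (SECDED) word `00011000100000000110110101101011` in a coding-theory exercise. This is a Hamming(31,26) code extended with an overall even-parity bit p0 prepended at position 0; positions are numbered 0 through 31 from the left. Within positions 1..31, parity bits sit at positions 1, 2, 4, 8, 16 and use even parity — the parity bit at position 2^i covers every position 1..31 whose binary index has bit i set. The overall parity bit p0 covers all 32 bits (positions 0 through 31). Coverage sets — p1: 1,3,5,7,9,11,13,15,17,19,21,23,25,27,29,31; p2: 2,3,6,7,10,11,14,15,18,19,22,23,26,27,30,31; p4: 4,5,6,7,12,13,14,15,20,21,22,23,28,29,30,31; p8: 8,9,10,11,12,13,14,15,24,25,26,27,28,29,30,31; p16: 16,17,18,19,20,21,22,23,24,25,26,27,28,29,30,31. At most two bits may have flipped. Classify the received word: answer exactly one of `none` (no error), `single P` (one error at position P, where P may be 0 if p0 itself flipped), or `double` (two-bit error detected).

single 4

s1: b1⊕b3⊕b5⊕b7⊕b9⊕b11⊕b13⊕b15⊕b17⊕b19⊕b21⊕b23⊕b25⊕b27⊕b29⊕b31 = 0⊕1⊕0⊕0⊕0⊕0⊕0⊕0⊕1⊕0⊕1⊕1⊕1⊕0⊕0⊕1 = 0
s2: b2⊕b3⊕b6⊕b7⊕b10⊕b11⊕b14⊕b15⊕b18⊕b19⊕b22⊕b23⊕b26⊕b27⊕b30⊕b31 = 0⊕1⊕0⊕0⊕0⊕0⊕0⊕0⊕1⊕0⊕0⊕1⊕1⊕0⊕1⊕1 = 0
s4: b4⊕b5⊕b6⊕b7⊕b12⊕b13⊕b14⊕b15⊕b20⊕b21⊕b22⊕b23⊕b28⊕b29⊕b30⊕b31 = 1⊕0⊕0⊕0⊕0⊕0⊕0⊕0⊕1⊕1⊕0⊕1⊕1⊕0⊕1⊕1 = 1
s8: b8⊕b9⊕b10⊕b11⊕b12⊕b13⊕b14⊕b15⊕b24⊕b25⊕b26⊕b27⊕b28⊕b29⊕b30⊕b31 = 1⊕0⊕0⊕0⊕0⊕0⊕0⊕0⊕0⊕1⊕1⊕0⊕1⊕0⊕1⊕1 = 0
s16: b16⊕b17⊕b18⊕b19⊕b20⊕b21⊕b22⊕b23⊕b24⊕b25⊕b26⊕b27⊕b28⊕b29⊕b30⊕b31 = 0⊕1⊕1⊕0⊕1⊕1⊕0⊕1⊕0⊕1⊕1⊕0⊕1⊕0⊕1⊕1 = 0
Syndrome (s16...s1) = 00100 → position 4.
Overall parity (XOR of all 32 bits, including p0): 0⊕0⊕0⊕1⊕1⊕0⊕0⊕0⊕1⊕0⊕0⊕0⊕0⊕0⊕0⊕0⊕0⊕1⊕1⊕0⊕1⊕1⊕0⊕1⊕0⊕1⊕1⊕0⊕1⊕0⊕1⊕1 = 1
Overall=1, syndrome position=4 → single-bit error at position 4.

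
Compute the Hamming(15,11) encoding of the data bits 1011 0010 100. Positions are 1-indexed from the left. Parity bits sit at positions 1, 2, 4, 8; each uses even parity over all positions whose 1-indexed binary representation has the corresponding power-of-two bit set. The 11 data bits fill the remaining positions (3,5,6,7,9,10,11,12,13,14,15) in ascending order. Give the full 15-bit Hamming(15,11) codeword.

001101100010100

Place data bits at non-power-of-two positions: b3=1, b5=0, b6=1, b7=1, b9=0, b10=0, b11=1, b12=0, b13=1, b14=0, b15=0.
p1 = XOR of data positions {3,5,7,9,11,13,15} = 1⊕0⊕1⊕0⊕1⊕1⊕0 = 0
p2 = XOR of data positions {3,6,7,10,11,14,15} = 1⊕1⊕1⊕0⊕1⊕0⊕0 = 0
p4 = XOR of data positions {5,6,7,12,13,14,15} = 0⊕1⊕1⊕0⊕1⊕0⊕0 = 1
p8 = XOR of data positions {9,10,11,12,13,14,15} = 0⊕0⊕1⊕0⊕1⊕0⊕0 = 0
Codeword b1..b15 = 001101100010100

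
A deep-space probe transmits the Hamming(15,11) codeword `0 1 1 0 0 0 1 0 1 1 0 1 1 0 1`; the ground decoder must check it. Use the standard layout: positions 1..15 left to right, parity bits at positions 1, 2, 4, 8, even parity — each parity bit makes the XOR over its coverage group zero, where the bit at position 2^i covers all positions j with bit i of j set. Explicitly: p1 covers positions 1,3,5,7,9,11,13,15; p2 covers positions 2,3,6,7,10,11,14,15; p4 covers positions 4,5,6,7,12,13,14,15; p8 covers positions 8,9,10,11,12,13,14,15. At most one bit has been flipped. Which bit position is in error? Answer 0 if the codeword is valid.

11

s1: b1⊕b3⊕b5⊕b7⊕b9⊕b11⊕b13⊕b15 = 0⊕1⊕0⊕1⊕1⊕0⊕1⊕1 = 1
s2: b2⊕b3⊕b6⊕b7⊕b10⊕b11⊕b14⊕b15 = 1⊕1⊕0⊕1⊕1⊕0⊕0⊕1 = 1
s4: b4⊕b5⊕b6⊕b7⊕b12⊕b13⊕b14⊕b15 = 0⊕0⊕0⊕1⊕1⊕1⊕0⊕1 = 0
s8: b8⊕b9⊕b10⊕b11⊕b12⊕b13⊕b14⊕b15 = 0⊕1⊕1⊕0⊕1⊕1⊕0⊕1 = 1
Syndrome (s8...s1) = 1011 → position 11.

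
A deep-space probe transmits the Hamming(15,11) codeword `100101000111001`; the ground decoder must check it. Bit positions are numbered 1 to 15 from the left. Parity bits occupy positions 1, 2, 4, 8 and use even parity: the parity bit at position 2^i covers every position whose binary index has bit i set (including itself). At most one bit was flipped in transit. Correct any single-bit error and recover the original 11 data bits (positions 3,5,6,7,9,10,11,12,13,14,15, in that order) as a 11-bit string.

00100111001

s1: b1⊕b3⊕b5⊕b7⊕b9⊕b11⊕b13⊕b15 = 1⊕0⊕0⊕0⊕0⊕1⊕0⊕1 = 1
s2: b2⊕b3⊕b6⊕b7⊕b10⊕b11⊕b14⊕b15 = 0⊕0⊕1⊕0⊕1⊕1⊕0⊕1 = 0
s4: b4⊕b5⊕b6⊕b7⊕b12⊕b13⊕b14⊕b15 = 1⊕0⊕1⊕0⊕1⊕0⊕0⊕1 = 0
s8: b8⊕b9⊕b10⊕b11⊕b12⊕b13⊕b14⊕b15 = 0⊕0⊕1⊕1⊕1⊕0⊕0⊕1 = 0
Syndrome (s8...s1) = 0001 → position 1.
Flip bit 1: corrected codeword = 000101000111001
Data bits at positions 3,5,6,7,9,10,11,12,13,14,15: 00100111001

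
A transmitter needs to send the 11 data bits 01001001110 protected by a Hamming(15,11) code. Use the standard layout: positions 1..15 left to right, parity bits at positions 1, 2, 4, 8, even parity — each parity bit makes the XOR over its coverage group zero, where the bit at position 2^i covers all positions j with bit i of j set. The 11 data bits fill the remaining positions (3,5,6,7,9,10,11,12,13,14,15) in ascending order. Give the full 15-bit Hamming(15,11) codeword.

Place data bits at non-power-of-two positions: b3=0, b5=1, b6=0, b7=0, b9=1, b10=0, b11=0, b12=1, b13=1, b14=1, b15=0.
p1 = XOR of data positions {3,5,7,9,11,13,15} = 0⊕1⊕0⊕1⊕0⊕1⊕0 = 1
p2 = XOR of data positions {3,6,7,10,11,14,15} = 0⊕0⊕0⊕0⊕0⊕1⊕0 = 1
p4 = XOR of data positions {5,6,7,12,13,14,15} = 1⊕0⊕0⊕1⊕1⊕1⊕0 = 0
p8 = XOR of data positions {9,10,11,12,13,14,15} = 1⊕0⊕0⊕1⊕1⊕1⊕0 = 0
Codeword b1..b15 = 110010001001110

110010001001110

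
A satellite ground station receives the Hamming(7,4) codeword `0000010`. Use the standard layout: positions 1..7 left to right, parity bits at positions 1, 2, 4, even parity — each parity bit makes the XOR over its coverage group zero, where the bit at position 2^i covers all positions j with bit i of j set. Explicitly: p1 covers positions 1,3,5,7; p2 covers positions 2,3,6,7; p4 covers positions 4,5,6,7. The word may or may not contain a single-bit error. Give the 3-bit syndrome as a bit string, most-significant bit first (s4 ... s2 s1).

s1: b1⊕b3⊕b5⊕b7 = 0⊕0⊕0⊕0 = 0
s2: b2⊕b3⊕b6⊕b7 = 0⊕0⊕1⊕0 = 1
s4: b4⊕b5⊕b6⊕b7 = 0⊕0⊕1⊕0 = 1
Syndrome (s4...s1) = 110 → position 6.

110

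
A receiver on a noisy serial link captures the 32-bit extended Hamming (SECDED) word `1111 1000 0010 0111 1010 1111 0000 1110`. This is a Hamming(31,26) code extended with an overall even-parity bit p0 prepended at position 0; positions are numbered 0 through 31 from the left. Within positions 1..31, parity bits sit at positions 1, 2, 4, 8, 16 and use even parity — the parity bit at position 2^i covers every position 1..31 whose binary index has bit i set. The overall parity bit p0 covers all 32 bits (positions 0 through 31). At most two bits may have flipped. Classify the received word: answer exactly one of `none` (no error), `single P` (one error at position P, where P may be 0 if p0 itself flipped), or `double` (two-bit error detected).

s1: b1⊕b3⊕b5⊕b7⊕b9⊕b11⊕b13⊕b15⊕b17⊕b19⊕b21⊕b23⊕b25⊕b27⊕b29⊕b31 = 1⊕1⊕0⊕0⊕0⊕0⊕1⊕1⊕0⊕0⊕1⊕1⊕0⊕0⊕1⊕0 = 1
s2: b2⊕b3⊕b6⊕b7⊕b10⊕b11⊕b14⊕b15⊕b18⊕b19⊕b22⊕b23⊕b26⊕b27⊕b30⊕b31 = 1⊕1⊕0⊕0⊕1⊕0⊕1⊕1⊕1⊕0⊕1⊕1⊕0⊕0⊕1⊕0 = 1
s4: b4⊕b5⊕b6⊕b7⊕b12⊕b13⊕b14⊕b15⊕b20⊕b21⊕b22⊕b23⊕b28⊕b29⊕b30⊕b31 = 1⊕0⊕0⊕0⊕0⊕1⊕1⊕1⊕1⊕1⊕1⊕1⊕1⊕1⊕1⊕0 = 1
s8: b8⊕b9⊕b10⊕b11⊕b12⊕b13⊕b14⊕b15⊕b24⊕b25⊕b26⊕b27⊕b28⊕b29⊕b30⊕b31 = 0⊕0⊕1⊕0⊕0⊕1⊕1⊕1⊕0⊕0⊕0⊕0⊕1⊕1⊕1⊕0 = 1
s16: b16⊕b17⊕b18⊕b19⊕b20⊕b21⊕b22⊕b23⊕b24⊕b25⊕b26⊕b27⊕b28⊕b29⊕b30⊕b31 = 1⊕0⊕1⊕0⊕1⊕1⊕1⊕1⊕0⊕0⊕0⊕0⊕1⊕1⊕1⊕0 = 1
Syndrome (s16...s1) = 11111 → position 31.
Overall parity (XOR of all 32 bits, including p0): 1⊕1⊕1⊕1⊕1⊕0⊕0⊕0⊕0⊕0⊕1⊕0⊕0⊕1⊕1⊕1⊕1⊕0⊕1⊕0⊕1⊕1⊕1⊕1⊕0⊕0⊕0⊕0⊕1⊕1⊕1⊕0 = 0
Overall=0, syndrome position=31 → double-bit error detected (uncorrectable).

double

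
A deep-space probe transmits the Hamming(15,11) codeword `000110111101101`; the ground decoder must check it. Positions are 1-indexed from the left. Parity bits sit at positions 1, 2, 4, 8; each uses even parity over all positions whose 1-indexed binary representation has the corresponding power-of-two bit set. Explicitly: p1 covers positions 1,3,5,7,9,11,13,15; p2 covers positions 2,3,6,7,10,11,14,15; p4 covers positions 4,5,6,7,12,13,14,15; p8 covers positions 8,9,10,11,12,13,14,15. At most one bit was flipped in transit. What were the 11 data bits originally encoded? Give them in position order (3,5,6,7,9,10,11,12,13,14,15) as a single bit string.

11011101101

s1: b1⊕b3⊕b5⊕b7⊕b9⊕b11⊕b13⊕b15 = 0⊕0⊕1⊕1⊕1⊕0⊕1⊕1 = 1
s2: b2⊕b3⊕b6⊕b7⊕b10⊕b11⊕b14⊕b15 = 0⊕0⊕0⊕1⊕1⊕0⊕0⊕1 = 1
s4: b4⊕b5⊕b6⊕b7⊕b12⊕b13⊕b14⊕b15 = 1⊕1⊕0⊕1⊕1⊕1⊕0⊕1 = 0
s8: b8⊕b9⊕b10⊕b11⊕b12⊕b13⊕b14⊕b15 = 1⊕1⊕1⊕0⊕1⊕1⊕0⊕1 = 0
Syndrome (s8...s1) = 0011 → position 3.
Flip bit 3: corrected codeword = 001110111101101
Data bits at positions 3,5,6,7,9,10,11,12,13,14,15: 11011101101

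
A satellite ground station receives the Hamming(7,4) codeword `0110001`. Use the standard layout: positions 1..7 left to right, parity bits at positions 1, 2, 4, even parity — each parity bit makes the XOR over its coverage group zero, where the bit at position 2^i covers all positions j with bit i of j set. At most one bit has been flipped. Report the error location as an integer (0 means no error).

6

s1: b1⊕b3⊕b5⊕b7 = 0⊕1⊕0⊕1 = 0
s2: b2⊕b3⊕b6⊕b7 = 1⊕1⊕0⊕1 = 1
s4: b4⊕b5⊕b6⊕b7 = 0⊕0⊕0⊕1 = 1
Syndrome (s4...s1) = 110 → position 6.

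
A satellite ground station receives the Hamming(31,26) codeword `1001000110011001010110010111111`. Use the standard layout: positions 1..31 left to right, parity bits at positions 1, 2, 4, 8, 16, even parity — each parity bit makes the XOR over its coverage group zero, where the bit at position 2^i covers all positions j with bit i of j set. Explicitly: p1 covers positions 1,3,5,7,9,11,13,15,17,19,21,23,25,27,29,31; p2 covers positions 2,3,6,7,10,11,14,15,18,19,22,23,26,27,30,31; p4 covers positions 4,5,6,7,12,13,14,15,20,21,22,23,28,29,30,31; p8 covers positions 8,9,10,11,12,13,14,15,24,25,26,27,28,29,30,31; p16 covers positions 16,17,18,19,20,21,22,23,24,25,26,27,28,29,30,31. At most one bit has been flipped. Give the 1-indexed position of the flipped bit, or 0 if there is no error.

s1: b1⊕b3⊕b5⊕b7⊕b9⊕b11⊕b13⊕b15⊕b17⊕b19⊕b21⊕b23⊕b25⊕b27⊕b29⊕b31 = 1⊕0⊕0⊕0⊕1⊕0⊕1⊕0⊕0⊕0⊕1⊕0⊕0⊕1⊕1⊕1 = 1
s2: b2⊕b3⊕b6⊕b7⊕b10⊕b11⊕b14⊕b15⊕b18⊕b19⊕b22⊕b23⊕b26⊕b27⊕b30⊕b31 = 0⊕0⊕0⊕0⊕0⊕0⊕0⊕0⊕1⊕0⊕0⊕0⊕1⊕1⊕1⊕1 = 1
s4: b4⊕b5⊕b6⊕b7⊕b12⊕b13⊕b14⊕b15⊕b20⊕b21⊕b22⊕b23⊕b28⊕b29⊕b30⊕b31 = 1⊕0⊕0⊕0⊕1⊕1⊕0⊕0⊕1⊕1⊕0⊕0⊕1⊕1⊕1⊕1 = 1
s8: b8⊕b9⊕b10⊕b11⊕b12⊕b13⊕b14⊕b15⊕b24⊕b25⊕b26⊕b27⊕b28⊕b29⊕b30⊕b31 = 1⊕1⊕0⊕0⊕1⊕1⊕0⊕0⊕1⊕0⊕1⊕1⊕1⊕1⊕1⊕1 = 1
s16: b16⊕b17⊕b18⊕b19⊕b20⊕b21⊕b22⊕b23⊕b24⊕b25⊕b26⊕b27⊕b28⊕b29⊕b30⊕b31 = 1⊕0⊕1⊕0⊕1⊕1⊕0⊕0⊕1⊕0⊕1⊕1⊕1⊕1⊕1⊕1 = 1
Syndrome (s16...s1) = 11111 → position 31.

31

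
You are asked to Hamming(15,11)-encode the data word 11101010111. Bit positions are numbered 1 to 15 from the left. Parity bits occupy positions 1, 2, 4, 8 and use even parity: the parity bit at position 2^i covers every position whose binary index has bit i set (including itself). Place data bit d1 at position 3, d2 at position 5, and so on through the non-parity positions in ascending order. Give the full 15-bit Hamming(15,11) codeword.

Place data bits at non-power-of-two positions: b3=1, b5=1, b6=1, b7=0, b9=1, b10=0, b11=1, b12=0, b13=1, b14=1, b15=1.
p1 = XOR of data positions {3,5,7,9,11,13,15} = 1⊕1⊕0⊕1⊕1⊕1⊕1 = 0
p2 = XOR of data positions {3,6,7,10,11,14,15} = 1⊕1⊕0⊕0⊕1⊕1⊕1 = 1
p4 = XOR of data positions {5,6,7,12,13,14,15} = 1⊕1⊕0⊕0⊕1⊕1⊕1 = 1
p8 = XOR of data positions {9,10,11,12,13,14,15} = 1⊕0⊕1⊕0⊕1⊕1⊕1 = 1
Codeword b1..b15 = 011111011010111

011111011010111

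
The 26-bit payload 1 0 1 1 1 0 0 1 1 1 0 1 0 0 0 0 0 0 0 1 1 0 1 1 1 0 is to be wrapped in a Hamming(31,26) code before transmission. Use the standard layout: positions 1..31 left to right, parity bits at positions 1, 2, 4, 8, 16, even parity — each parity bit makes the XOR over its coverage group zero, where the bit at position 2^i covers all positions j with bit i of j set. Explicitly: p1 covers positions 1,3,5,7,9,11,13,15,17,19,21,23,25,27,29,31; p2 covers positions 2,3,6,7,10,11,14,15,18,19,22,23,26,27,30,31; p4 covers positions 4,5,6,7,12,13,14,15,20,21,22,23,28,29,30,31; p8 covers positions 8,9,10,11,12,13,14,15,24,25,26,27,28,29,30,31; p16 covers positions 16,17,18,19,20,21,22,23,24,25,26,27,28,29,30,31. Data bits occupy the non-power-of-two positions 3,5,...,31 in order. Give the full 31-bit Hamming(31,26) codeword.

Place data bits at non-power-of-two positions: b3=1, b5=0, b6=1, b7=1, b9=1, b10=0, b11=0, b12=1, b13=1, b14=1, b15=0, b17=1, b18=0, b19=0, b20=0, b21=0, b22=0, b23=0, b24=0, b25=1, b26=1, b27=0, b28=1, b29=1, b30=1, b31=0.
p1 = XOR of data positions {3,5,7,9,11,13,15,17,19,21,23,25,27,29,31} = 1⊕0⊕1⊕1⊕0⊕1⊕0⊕1⊕0⊕0⊕0⊕1⊕0⊕1⊕0 = 1
p2 = XOR of data positions {3,6,7,10,11,14,15,18,19,22,23,26,27,30,31} = 1⊕1⊕1⊕0⊕0⊕1⊕0⊕0⊕0⊕0⊕0⊕1⊕0⊕1⊕0 = 0
p4 = XOR of data positions {5,6,7,12,13,14,15,20,21,22,23,28,29,30,31} = 0⊕1⊕1⊕1⊕1⊕1⊕0⊕0⊕0⊕0⊕0⊕1⊕1⊕1⊕0 = 0
p8 = XOR of data positions {9,10,11,12,13,14,15,24,25,26,27,28,29,30,31} = 1⊕0⊕0⊕1⊕1⊕1⊕0⊕0⊕1⊕1⊕0⊕1⊕1⊕1⊕0 = 1
p16 = XOR of data positions {17,18,19,20,21,22,23,24,25,26,27,28,29,30,31} = 1⊕0⊕0⊕0⊕0⊕0⊕0⊕0⊕1⊕1⊕0⊕1⊕1⊕1⊕0 = 0
Codeword b1..b31 = 1010011110011100100000001101110

1010011110011100100000001101110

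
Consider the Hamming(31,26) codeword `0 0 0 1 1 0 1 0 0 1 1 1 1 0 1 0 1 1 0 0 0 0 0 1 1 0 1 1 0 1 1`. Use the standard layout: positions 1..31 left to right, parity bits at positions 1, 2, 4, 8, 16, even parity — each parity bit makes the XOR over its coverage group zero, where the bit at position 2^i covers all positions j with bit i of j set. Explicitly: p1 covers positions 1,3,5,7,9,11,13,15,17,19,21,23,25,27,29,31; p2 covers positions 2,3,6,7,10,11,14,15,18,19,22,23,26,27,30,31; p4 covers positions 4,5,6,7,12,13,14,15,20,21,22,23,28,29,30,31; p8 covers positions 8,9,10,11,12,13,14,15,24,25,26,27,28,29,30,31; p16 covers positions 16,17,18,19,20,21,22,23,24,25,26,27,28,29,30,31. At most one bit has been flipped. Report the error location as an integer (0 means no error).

s1: b1⊕b3⊕b5⊕b7⊕b9⊕b11⊕b13⊕b15⊕b17⊕b19⊕b21⊕b23⊕b25⊕b27⊕b29⊕b31 = 0⊕0⊕1⊕1⊕0⊕1⊕1⊕1⊕1⊕0⊕0⊕0⊕1⊕1⊕0⊕1 = 1
s2: b2⊕b3⊕b6⊕b7⊕b10⊕b11⊕b14⊕b15⊕b18⊕b19⊕b22⊕b23⊕b26⊕b27⊕b30⊕b31 = 0⊕0⊕0⊕1⊕1⊕1⊕0⊕1⊕1⊕0⊕0⊕0⊕0⊕1⊕1⊕1 = 0
s4: b4⊕b5⊕b6⊕b7⊕b12⊕b13⊕b14⊕b15⊕b20⊕b21⊕b22⊕b23⊕b28⊕b29⊕b30⊕b31 = 1⊕1⊕0⊕1⊕1⊕1⊕0⊕1⊕0⊕0⊕0⊕0⊕1⊕0⊕1⊕1 = 1
s8: b8⊕b9⊕b10⊕b11⊕b12⊕b13⊕b14⊕b15⊕b24⊕b25⊕b26⊕b27⊕b28⊕b29⊕b30⊕b31 = 0⊕0⊕1⊕1⊕1⊕1⊕0⊕1⊕1⊕1⊕0⊕1⊕1⊕0⊕1⊕1 = 1
s16: b16⊕b17⊕b18⊕b19⊕b20⊕b21⊕b22⊕b23⊕b24⊕b25⊕b26⊕b27⊕b28⊕b29⊕b30⊕b31 = 0⊕1⊕1⊕0⊕0⊕0⊕0⊕0⊕1⊕1⊕0⊕1⊕1⊕0⊕1⊕1 = 0
Syndrome (s16...s1) = 01101 → position 13.

13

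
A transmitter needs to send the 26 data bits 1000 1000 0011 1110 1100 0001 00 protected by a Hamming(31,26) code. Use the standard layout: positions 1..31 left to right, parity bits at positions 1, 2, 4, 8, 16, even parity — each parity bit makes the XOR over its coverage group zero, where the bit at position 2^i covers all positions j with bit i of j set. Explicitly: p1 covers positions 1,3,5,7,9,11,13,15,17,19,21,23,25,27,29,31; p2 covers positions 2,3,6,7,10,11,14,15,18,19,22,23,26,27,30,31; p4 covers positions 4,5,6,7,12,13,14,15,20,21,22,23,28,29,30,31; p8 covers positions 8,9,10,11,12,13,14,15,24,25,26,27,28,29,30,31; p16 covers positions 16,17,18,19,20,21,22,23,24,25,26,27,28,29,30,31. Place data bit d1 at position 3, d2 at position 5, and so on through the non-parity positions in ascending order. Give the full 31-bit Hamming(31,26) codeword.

Place data bits at non-power-of-two positions: b3=1, b5=0, b6=0, b7=0, b9=1, b10=0, b11=0, b12=0, b13=0, b14=0, b15=1, b17=1, b18=1, b19=1, b20=1, b21=0, b22=1, b23=1, b24=0, b25=0, b26=0, b27=0, b28=0, b29=1, b30=0, b31=0.
p1 = XOR of data positions {3,5,7,9,11,13,15,17,19,21,23,25,27,29,31} = 1⊕0⊕0⊕1⊕0⊕0⊕1⊕1⊕1⊕0⊕1⊕0⊕0⊕1⊕0 = 1
p2 = XOR of data positions {3,6,7,10,11,14,15,18,19,22,23,26,27,30,31} = 1⊕0⊕0⊕0⊕0⊕0⊕1⊕1⊕1⊕1⊕1⊕0⊕0⊕0⊕0 = 0
p4 = XOR of data positions {5,6,7,12,13,14,15,20,21,22,23,28,29,30,31} = 0⊕0⊕0⊕0⊕0⊕0⊕1⊕1⊕0⊕1⊕1⊕0⊕1⊕0⊕0 = 1
p8 = XOR of data positions {9,10,11,12,13,14,15,24,25,26,27,28,29,30,31} = 1⊕0⊕0⊕0⊕0⊕0⊕1⊕0⊕0⊕0⊕0⊕0⊕1⊕0⊕0 = 1
p16 = XOR of data positions {17,18,19,20,21,22,23,24,25,26,27,28,29,30,31} = 1⊕1⊕1⊕1⊕0⊕1⊕1⊕0⊕0⊕0⊕0⊕0⊕1⊕0⊕0 = 1
Codeword b1..b31 = 1011000110000011111101100000100

1011000110000011111101100000100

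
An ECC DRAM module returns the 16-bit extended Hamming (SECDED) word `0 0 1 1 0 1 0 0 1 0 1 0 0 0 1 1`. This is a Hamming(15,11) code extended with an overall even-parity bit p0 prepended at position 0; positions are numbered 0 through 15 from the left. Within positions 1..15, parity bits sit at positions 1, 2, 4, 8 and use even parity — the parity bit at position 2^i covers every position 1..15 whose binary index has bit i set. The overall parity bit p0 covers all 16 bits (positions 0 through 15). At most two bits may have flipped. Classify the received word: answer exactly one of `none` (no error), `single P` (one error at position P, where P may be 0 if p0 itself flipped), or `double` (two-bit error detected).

s1: b1⊕b3⊕b5⊕b7⊕b9⊕b11⊕b13⊕b15 = 0⊕1⊕1⊕0⊕0⊕0⊕0⊕1 = 1
s2: b2⊕b3⊕b6⊕b7⊕b10⊕b11⊕b14⊕b15 = 1⊕1⊕0⊕0⊕1⊕0⊕1⊕1 = 1
s4: b4⊕b5⊕b6⊕b7⊕b12⊕b13⊕b14⊕b15 = 0⊕1⊕0⊕0⊕0⊕0⊕1⊕1 = 1
s8: b8⊕b9⊕b10⊕b11⊕b12⊕b13⊕b14⊕b15 = 1⊕0⊕1⊕0⊕0⊕0⊕1⊕1 = 0
Syndrome (s8...s1) = 0111 → position 7.
Overall parity (XOR of all 16 bits, including p0): 0⊕0⊕1⊕1⊕0⊕1⊕0⊕0⊕1⊕0⊕1⊕0⊕0⊕0⊕1⊕1 = 1
Overall=1, syndrome position=7 → single-bit error at position 7.

single 7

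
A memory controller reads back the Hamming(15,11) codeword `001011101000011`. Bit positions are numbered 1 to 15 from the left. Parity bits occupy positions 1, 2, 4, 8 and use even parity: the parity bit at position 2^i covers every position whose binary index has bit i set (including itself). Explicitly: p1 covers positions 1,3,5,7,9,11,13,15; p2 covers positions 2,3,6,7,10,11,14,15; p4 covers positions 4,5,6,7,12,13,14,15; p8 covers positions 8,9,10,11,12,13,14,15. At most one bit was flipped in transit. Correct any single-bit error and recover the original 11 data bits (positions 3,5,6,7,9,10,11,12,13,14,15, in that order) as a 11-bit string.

11111000010

s1: b1⊕b3⊕b5⊕b7⊕b9⊕b11⊕b13⊕b15 = 0⊕1⊕1⊕1⊕1⊕0⊕0⊕1 = 1
s2: b2⊕b3⊕b6⊕b7⊕b10⊕b11⊕b14⊕b15 = 0⊕1⊕1⊕1⊕0⊕0⊕1⊕1 = 1
s4: b4⊕b5⊕b6⊕b7⊕b12⊕b13⊕b14⊕b15 = 0⊕1⊕1⊕1⊕0⊕0⊕1⊕1 = 1
s8: b8⊕b9⊕b10⊕b11⊕b12⊕b13⊕b14⊕b15 = 0⊕1⊕0⊕0⊕0⊕0⊕1⊕1 = 1
Syndrome (s8...s1) = 1111 → position 15.
Flip bit 15: corrected codeword = 001011101000010
Data bits at positions 3,5,6,7,9,10,11,12,13,14,15: 11111000010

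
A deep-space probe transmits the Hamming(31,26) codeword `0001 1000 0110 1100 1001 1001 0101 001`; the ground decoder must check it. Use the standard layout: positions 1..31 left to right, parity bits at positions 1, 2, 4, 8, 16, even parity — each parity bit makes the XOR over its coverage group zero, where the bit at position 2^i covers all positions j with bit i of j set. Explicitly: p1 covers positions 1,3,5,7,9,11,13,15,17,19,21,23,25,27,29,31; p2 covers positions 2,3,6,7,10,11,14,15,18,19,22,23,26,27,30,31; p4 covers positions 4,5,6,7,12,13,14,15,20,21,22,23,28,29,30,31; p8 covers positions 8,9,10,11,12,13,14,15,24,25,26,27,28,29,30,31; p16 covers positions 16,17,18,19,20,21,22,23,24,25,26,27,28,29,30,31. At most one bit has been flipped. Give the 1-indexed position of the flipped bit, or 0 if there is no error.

s1: b1⊕b3⊕b5⊕b7⊕b9⊕b11⊕b13⊕b15⊕b17⊕b19⊕b21⊕b23⊕b25⊕b27⊕b29⊕b31 = 0⊕0⊕1⊕0⊕0⊕1⊕1⊕0⊕1⊕0⊕1⊕0⊕0⊕0⊕0⊕1 = 0
s2: b2⊕b3⊕b6⊕b7⊕b10⊕b11⊕b14⊕b15⊕b18⊕b19⊕b22⊕b23⊕b26⊕b27⊕b30⊕b31 = 0⊕0⊕0⊕0⊕1⊕1⊕1⊕0⊕0⊕0⊕0⊕0⊕1⊕0⊕0⊕1 = 1
s4: b4⊕b5⊕b6⊕b7⊕b12⊕b13⊕b14⊕b15⊕b20⊕b21⊕b22⊕b23⊕b28⊕b29⊕b30⊕b31 = 1⊕1⊕0⊕0⊕0⊕1⊕1⊕0⊕1⊕1⊕0⊕0⊕1⊕0⊕0⊕1 = 0
s8: b8⊕b9⊕b10⊕b11⊕b12⊕b13⊕b14⊕b15⊕b24⊕b25⊕b26⊕b27⊕b28⊕b29⊕b30⊕b31 = 0⊕0⊕1⊕1⊕0⊕1⊕1⊕0⊕1⊕0⊕1⊕0⊕1⊕0⊕0⊕1 = 0
s16: b16⊕b17⊕b18⊕b19⊕b20⊕b21⊕b22⊕b23⊕b24⊕b25⊕b26⊕b27⊕b28⊕b29⊕b30⊕b31 = 0⊕1⊕0⊕0⊕1⊕1⊕0⊕0⊕1⊕0⊕1⊕0⊕1⊕0⊕0⊕1 = 1
Syndrome (s16...s1) = 10010 → position 18.

18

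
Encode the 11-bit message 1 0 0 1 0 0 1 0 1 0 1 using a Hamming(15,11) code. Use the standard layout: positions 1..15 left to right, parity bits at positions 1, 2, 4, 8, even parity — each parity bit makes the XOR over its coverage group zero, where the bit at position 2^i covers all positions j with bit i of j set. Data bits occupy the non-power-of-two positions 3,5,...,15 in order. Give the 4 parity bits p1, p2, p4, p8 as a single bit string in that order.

Place data bits at non-power-of-two positions: b3=1, b5=0, b6=0, b7=1, b9=0, b10=0, b11=1, b12=0, b13=1, b14=0, b15=1.
p1 = XOR of data positions {3,5,7,9,11,13,15} = 1⊕0⊕1⊕0⊕1⊕1⊕1 = 1
p2 = XOR of data positions {3,6,7,10,11,14,15} = 1⊕0⊕1⊕0⊕1⊕0⊕1 = 0
p4 = XOR of data positions {5,6,7,12,13,14,15} = 0⊕0⊕1⊕0⊕1⊕0⊕1 = 1
p8 = XOR of data positions {9,10,11,12,13,14,15} = 0⊕0⊕1⊕0⊕1⊕0⊕1 = 1
Parity bits p1,p2,p4,p8 = 1011

1011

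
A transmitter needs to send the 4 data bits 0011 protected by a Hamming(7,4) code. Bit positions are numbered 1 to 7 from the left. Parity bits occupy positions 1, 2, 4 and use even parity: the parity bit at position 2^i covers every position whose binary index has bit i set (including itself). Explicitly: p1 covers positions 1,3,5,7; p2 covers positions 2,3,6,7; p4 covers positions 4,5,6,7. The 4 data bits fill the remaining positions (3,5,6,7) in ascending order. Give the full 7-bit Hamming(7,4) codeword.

Place data bits at non-power-of-two positions: b3=0, b5=0, b6=1, b7=1.
p1 = XOR of data positions {3,5,7} = 0⊕0⊕1 = 1
p2 = XOR of data positions {3,6,7} = 0⊕1⊕1 = 0
p4 = XOR of data positions {5,6,7} = 0⊕1⊕1 = 0
Codeword b1..b7 = 1000011

1000011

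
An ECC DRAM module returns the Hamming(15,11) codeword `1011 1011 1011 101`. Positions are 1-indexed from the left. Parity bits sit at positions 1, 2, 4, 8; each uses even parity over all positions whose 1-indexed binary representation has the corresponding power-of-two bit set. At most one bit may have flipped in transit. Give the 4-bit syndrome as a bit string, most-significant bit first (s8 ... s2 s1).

s1: b1⊕b3⊕b5⊕b7⊕b9⊕b11⊕b13⊕b15 = 1⊕1⊕1⊕1⊕1⊕1⊕1⊕1 = 0
s2: b2⊕b3⊕b6⊕b7⊕b10⊕b11⊕b14⊕b15 = 0⊕1⊕0⊕1⊕0⊕1⊕0⊕1 = 0
s4: b4⊕b5⊕b6⊕b7⊕b12⊕b13⊕b14⊕b15 = 1⊕1⊕0⊕1⊕1⊕1⊕0⊕1 = 0
s8: b8⊕b9⊕b10⊕b11⊕b12⊕b13⊕b14⊕b15 = 1⊕1⊕0⊕1⊕1⊕1⊕0⊕1 = 0
Syndrome (s8...s1) = 0000 → position 0 (no error).

0000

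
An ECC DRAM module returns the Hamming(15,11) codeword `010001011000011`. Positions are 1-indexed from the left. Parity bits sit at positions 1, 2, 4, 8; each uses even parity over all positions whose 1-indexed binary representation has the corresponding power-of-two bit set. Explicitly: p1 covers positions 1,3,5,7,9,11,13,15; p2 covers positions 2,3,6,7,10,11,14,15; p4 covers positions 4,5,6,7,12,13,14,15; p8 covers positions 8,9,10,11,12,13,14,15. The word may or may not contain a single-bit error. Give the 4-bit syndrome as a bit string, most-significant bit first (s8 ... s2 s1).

s1: b1⊕b3⊕b5⊕b7⊕b9⊕b11⊕b13⊕b15 = 0⊕0⊕0⊕0⊕1⊕0⊕0⊕1 = 0
s2: b2⊕b3⊕b6⊕b7⊕b10⊕b11⊕b14⊕b15 = 1⊕0⊕1⊕0⊕0⊕0⊕1⊕1 = 0
s4: b4⊕b5⊕b6⊕b7⊕b12⊕b13⊕b14⊕b15 = 0⊕0⊕1⊕0⊕0⊕0⊕1⊕1 = 1
s8: b8⊕b9⊕b10⊕b11⊕b12⊕b13⊕b14⊕b15 = 1⊕1⊕0⊕0⊕0⊕0⊕1⊕1 = 0
Syndrome (s8...s1) = 0100 → position 4.

0100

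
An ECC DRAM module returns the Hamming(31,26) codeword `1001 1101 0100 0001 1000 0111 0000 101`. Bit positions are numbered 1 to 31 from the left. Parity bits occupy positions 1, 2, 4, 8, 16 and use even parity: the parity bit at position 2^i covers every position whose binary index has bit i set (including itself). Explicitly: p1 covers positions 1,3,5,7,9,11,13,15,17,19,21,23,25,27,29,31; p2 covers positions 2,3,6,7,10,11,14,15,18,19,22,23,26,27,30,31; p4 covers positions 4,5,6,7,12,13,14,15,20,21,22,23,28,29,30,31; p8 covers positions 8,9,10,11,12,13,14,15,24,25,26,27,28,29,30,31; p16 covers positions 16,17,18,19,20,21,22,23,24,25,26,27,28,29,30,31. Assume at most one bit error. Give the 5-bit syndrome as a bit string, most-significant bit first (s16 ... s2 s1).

11110

s1: b1⊕b3⊕b5⊕b7⊕b9⊕b11⊕b13⊕b15⊕b17⊕b19⊕b21⊕b23⊕b25⊕b27⊕b29⊕b31 = 1⊕0⊕1⊕0⊕0⊕0⊕0⊕0⊕1⊕0⊕0⊕1⊕0⊕0⊕1⊕1 = 0
s2: b2⊕b3⊕b6⊕b7⊕b10⊕b11⊕b14⊕b15⊕b18⊕b19⊕b22⊕b23⊕b26⊕b27⊕b30⊕b31 = 0⊕0⊕1⊕0⊕1⊕0⊕0⊕0⊕0⊕0⊕1⊕1⊕0⊕0⊕0⊕1 = 1
s4: b4⊕b5⊕b6⊕b7⊕b12⊕b13⊕b14⊕b15⊕b20⊕b21⊕b22⊕b23⊕b28⊕b29⊕b30⊕b31 = 1⊕1⊕1⊕0⊕0⊕0⊕0⊕0⊕0⊕0⊕1⊕1⊕0⊕1⊕0⊕1 = 1
s8: b8⊕b9⊕b10⊕b11⊕b12⊕b13⊕b14⊕b15⊕b24⊕b25⊕b26⊕b27⊕b28⊕b29⊕b30⊕b31 = 1⊕0⊕1⊕0⊕0⊕0⊕0⊕0⊕1⊕0⊕0⊕0⊕0⊕1⊕0⊕1 = 1
s16: b16⊕b17⊕b18⊕b19⊕b20⊕b21⊕b22⊕b23⊕b24⊕b25⊕b26⊕b27⊕b28⊕b29⊕b30⊕b31 = 1⊕1⊕0⊕0⊕0⊕0⊕1⊕1⊕1⊕0⊕0⊕0⊕0⊕1⊕0⊕1 = 1
Syndrome (s16...s1) = 11110 → position 30.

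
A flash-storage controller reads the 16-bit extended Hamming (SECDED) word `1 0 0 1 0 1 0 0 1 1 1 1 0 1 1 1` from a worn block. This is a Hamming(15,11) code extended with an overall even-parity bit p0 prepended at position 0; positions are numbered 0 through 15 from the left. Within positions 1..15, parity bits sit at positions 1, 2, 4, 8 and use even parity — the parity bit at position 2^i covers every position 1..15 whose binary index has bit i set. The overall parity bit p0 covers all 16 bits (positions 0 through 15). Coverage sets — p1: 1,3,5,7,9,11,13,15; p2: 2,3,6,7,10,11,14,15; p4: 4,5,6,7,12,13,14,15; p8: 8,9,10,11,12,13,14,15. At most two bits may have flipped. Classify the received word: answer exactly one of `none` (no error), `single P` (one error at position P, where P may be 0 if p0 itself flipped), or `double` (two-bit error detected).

double

s1: b1⊕b3⊕b5⊕b7⊕b9⊕b11⊕b13⊕b15 = 0⊕1⊕1⊕0⊕1⊕1⊕1⊕1 = 0
s2: b2⊕b3⊕b6⊕b7⊕b10⊕b11⊕b14⊕b15 = 0⊕1⊕0⊕0⊕1⊕1⊕1⊕1 = 1
s4: b4⊕b5⊕b6⊕b7⊕b12⊕b13⊕b14⊕b15 = 0⊕1⊕0⊕0⊕0⊕1⊕1⊕1 = 0
s8: b8⊕b9⊕b10⊕b11⊕b12⊕b13⊕b14⊕b15 = 1⊕1⊕1⊕1⊕0⊕1⊕1⊕1 = 1
Syndrome (s8...s1) = 1010 → position 10.
Overall parity (XOR of all 16 bits, including p0): 1⊕0⊕0⊕1⊕0⊕1⊕0⊕0⊕1⊕1⊕1⊕1⊕0⊕1⊕1⊕1 = 0
Overall=0, syndrome position=10 → double-bit error detected (uncorrectable).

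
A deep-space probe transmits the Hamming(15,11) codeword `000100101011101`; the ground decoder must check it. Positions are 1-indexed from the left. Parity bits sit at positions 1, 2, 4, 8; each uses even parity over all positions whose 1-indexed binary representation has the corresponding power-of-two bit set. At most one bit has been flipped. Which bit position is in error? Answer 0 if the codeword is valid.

s1: b1⊕b3⊕b5⊕b7⊕b9⊕b11⊕b13⊕b15 = 0⊕0⊕0⊕1⊕1⊕1⊕1⊕1 = 1
s2: b2⊕b3⊕b6⊕b7⊕b10⊕b11⊕b14⊕b15 = 0⊕0⊕0⊕1⊕0⊕1⊕0⊕1 = 1
s4: b4⊕b5⊕b6⊕b7⊕b12⊕b13⊕b14⊕b15 = 1⊕0⊕0⊕1⊕1⊕1⊕0⊕1 = 1
s8: b8⊕b9⊕b10⊕b11⊕b12⊕b13⊕b14⊕b15 = 0⊕1⊕0⊕1⊕1⊕1⊕0⊕1 = 1
Syndrome (s8...s1) = 1111 → position 15.

15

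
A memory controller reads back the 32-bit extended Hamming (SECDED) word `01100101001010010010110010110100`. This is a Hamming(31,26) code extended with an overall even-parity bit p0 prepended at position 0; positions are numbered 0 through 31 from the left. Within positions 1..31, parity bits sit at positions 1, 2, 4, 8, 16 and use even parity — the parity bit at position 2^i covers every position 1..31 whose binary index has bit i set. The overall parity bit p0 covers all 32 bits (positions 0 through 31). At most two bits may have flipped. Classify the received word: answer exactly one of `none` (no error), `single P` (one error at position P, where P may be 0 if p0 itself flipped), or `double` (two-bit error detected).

s1: b1⊕b3⊕b5⊕b7⊕b9⊕b11⊕b13⊕b15⊕b17⊕b19⊕b21⊕b23⊕b25⊕b27⊕b29⊕b31 = 1⊕0⊕1⊕1⊕0⊕0⊕0⊕1⊕0⊕0⊕1⊕0⊕0⊕1⊕1⊕0 = 1
s2: b2⊕b3⊕b6⊕b7⊕b10⊕b11⊕b14⊕b15⊕b18⊕b19⊕b22⊕b23⊕b26⊕b27⊕b30⊕b31 = 1⊕0⊕0⊕1⊕1⊕0⊕0⊕1⊕1⊕0⊕0⊕0⊕1⊕1⊕0⊕0 = 1
s4: b4⊕b5⊕b6⊕b7⊕b12⊕b13⊕b14⊕b15⊕b20⊕b21⊕b22⊕b23⊕b28⊕b29⊕b30⊕b31 = 0⊕1⊕0⊕1⊕1⊕0⊕0⊕1⊕1⊕1⊕0⊕0⊕0⊕1⊕0⊕0 = 1
s8: b8⊕b9⊕b10⊕b11⊕b12⊕b13⊕b14⊕b15⊕b24⊕b25⊕b26⊕b27⊕b28⊕b29⊕b30⊕b31 = 0⊕0⊕1⊕0⊕1⊕0⊕0⊕1⊕1⊕0⊕1⊕1⊕0⊕1⊕0⊕0 = 1
s16: b16⊕b17⊕b18⊕b19⊕b20⊕b21⊕b22⊕b23⊕b24⊕b25⊕b26⊕b27⊕b28⊕b29⊕b30⊕b31 = 0⊕0⊕1⊕0⊕1⊕1⊕0⊕0⊕1⊕0⊕1⊕1⊕0⊕1⊕0⊕0 = 1
Syndrome (s16...s1) = 11111 → position 31.
Overall parity (XOR of all 32 bits, including p0): 0⊕1⊕1⊕0⊕0⊕1⊕0⊕1⊕0⊕0⊕1⊕0⊕1⊕0⊕0⊕1⊕0⊕0⊕1⊕0⊕1⊕1⊕0⊕0⊕1⊕0⊕1⊕1⊕0⊕1⊕0⊕0 = 0
Overall=0, syndrome position=31 → double-bit error detected (uncorrectable).

double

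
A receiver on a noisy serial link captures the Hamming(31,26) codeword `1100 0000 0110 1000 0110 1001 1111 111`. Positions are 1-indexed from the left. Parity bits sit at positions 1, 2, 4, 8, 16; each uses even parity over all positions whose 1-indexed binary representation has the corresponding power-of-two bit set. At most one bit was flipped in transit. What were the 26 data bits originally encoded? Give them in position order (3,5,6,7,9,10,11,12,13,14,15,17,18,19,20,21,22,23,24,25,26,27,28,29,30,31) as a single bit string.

s1: b1⊕b3⊕b5⊕b7⊕b9⊕b11⊕b13⊕b15⊕b17⊕b19⊕b21⊕b23⊕b25⊕b27⊕b29⊕b31 = 1⊕0⊕0⊕0⊕0⊕1⊕1⊕0⊕0⊕1⊕1⊕0⊕1⊕1⊕1⊕1 = 1
s2: b2⊕b3⊕b6⊕b7⊕b10⊕b11⊕b14⊕b15⊕b18⊕b19⊕b22⊕b23⊕b26⊕b27⊕b30⊕b31 = 1⊕0⊕0⊕0⊕1⊕1⊕0⊕0⊕1⊕1⊕0⊕0⊕1⊕1⊕1⊕1 = 1
s4: b4⊕b5⊕b6⊕b7⊕b12⊕b13⊕b14⊕b15⊕b20⊕b21⊕b22⊕b23⊕b28⊕b29⊕b30⊕b31 = 0⊕0⊕0⊕0⊕0⊕1⊕0⊕0⊕0⊕1⊕0⊕0⊕1⊕1⊕1⊕1 = 0
s8: b8⊕b9⊕b10⊕b11⊕b12⊕b13⊕b14⊕b15⊕b24⊕b25⊕b26⊕b27⊕b28⊕b29⊕b30⊕b31 = 0⊕0⊕1⊕1⊕0⊕1⊕0⊕0⊕1⊕1⊕1⊕1⊕1⊕1⊕1⊕1 = 1
s16: b16⊕b17⊕b18⊕b19⊕b20⊕b21⊕b22⊕b23⊕b24⊕b25⊕b26⊕b27⊕b28⊕b29⊕b30⊕b31 = 0⊕0⊕1⊕1⊕0⊕1⊕0⊕0⊕1⊕1⊕1⊕1⊕1⊕1⊕1⊕1 = 1
Syndrome (s16...s1) = 11011 → position 27.
Flip bit 27: corrected codeword = 1100000001101000011010011101111
Data bits at positions 3,5,6,7,9,10,11,12,13,14,15,17,18,19,20,21,22,23,24,25,26,27,28,29,30,31: 00000110100011010011101111

00000110100011010011101111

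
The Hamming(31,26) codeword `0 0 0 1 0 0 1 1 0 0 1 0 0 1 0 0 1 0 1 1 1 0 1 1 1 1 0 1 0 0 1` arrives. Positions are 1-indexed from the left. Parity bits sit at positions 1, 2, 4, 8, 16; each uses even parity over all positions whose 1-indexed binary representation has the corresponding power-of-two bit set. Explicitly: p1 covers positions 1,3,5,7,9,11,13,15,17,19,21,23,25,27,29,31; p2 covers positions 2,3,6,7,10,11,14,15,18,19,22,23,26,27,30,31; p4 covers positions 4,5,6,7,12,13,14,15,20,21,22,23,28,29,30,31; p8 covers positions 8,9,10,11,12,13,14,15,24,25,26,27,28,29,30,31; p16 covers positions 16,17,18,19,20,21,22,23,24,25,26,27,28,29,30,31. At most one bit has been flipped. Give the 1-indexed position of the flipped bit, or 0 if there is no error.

2

s1: b1⊕b3⊕b5⊕b7⊕b9⊕b11⊕b13⊕b15⊕b17⊕b19⊕b21⊕b23⊕b25⊕b27⊕b29⊕b31 = 0⊕0⊕0⊕1⊕0⊕1⊕0⊕0⊕1⊕1⊕1⊕1⊕1⊕0⊕0⊕1 = 0
s2: b2⊕b3⊕b6⊕b7⊕b10⊕b11⊕b14⊕b15⊕b18⊕b19⊕b22⊕b23⊕b26⊕b27⊕b30⊕b31 = 0⊕0⊕0⊕1⊕0⊕1⊕1⊕0⊕0⊕1⊕0⊕1⊕1⊕0⊕0⊕1 = 1
s4: b4⊕b5⊕b6⊕b7⊕b12⊕b13⊕b14⊕b15⊕b20⊕b21⊕b22⊕b23⊕b28⊕b29⊕b30⊕b31 = 1⊕0⊕0⊕1⊕0⊕0⊕1⊕0⊕1⊕1⊕0⊕1⊕1⊕0⊕0⊕1 = 0
s8: b8⊕b9⊕b10⊕b11⊕b12⊕b13⊕b14⊕b15⊕b24⊕b25⊕b26⊕b27⊕b28⊕b29⊕b30⊕b31 = 1⊕0⊕0⊕1⊕0⊕0⊕1⊕0⊕1⊕1⊕1⊕0⊕1⊕0⊕0⊕1 = 0
s16: b16⊕b17⊕b18⊕b19⊕b20⊕b21⊕b22⊕b23⊕b24⊕b25⊕b26⊕b27⊕b28⊕b29⊕b30⊕b31 = 0⊕1⊕0⊕1⊕1⊕1⊕0⊕1⊕1⊕1⊕1⊕0⊕1⊕0⊕0⊕1 = 0
Syndrome (s16...s1) = 00010 → position 2.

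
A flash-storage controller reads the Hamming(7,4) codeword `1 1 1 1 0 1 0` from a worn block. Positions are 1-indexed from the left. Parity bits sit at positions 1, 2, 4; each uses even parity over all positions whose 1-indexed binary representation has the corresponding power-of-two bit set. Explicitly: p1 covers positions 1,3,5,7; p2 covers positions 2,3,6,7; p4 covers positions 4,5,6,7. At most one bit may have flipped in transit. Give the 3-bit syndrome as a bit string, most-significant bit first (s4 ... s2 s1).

010

s1: b1⊕b3⊕b5⊕b7 = 1⊕1⊕0⊕0 = 0
s2: b2⊕b3⊕b6⊕b7 = 1⊕1⊕1⊕0 = 1
s4: b4⊕b5⊕b6⊕b7 = 1⊕0⊕1⊕0 = 0
Syndrome (s4...s1) = 010 → position 2.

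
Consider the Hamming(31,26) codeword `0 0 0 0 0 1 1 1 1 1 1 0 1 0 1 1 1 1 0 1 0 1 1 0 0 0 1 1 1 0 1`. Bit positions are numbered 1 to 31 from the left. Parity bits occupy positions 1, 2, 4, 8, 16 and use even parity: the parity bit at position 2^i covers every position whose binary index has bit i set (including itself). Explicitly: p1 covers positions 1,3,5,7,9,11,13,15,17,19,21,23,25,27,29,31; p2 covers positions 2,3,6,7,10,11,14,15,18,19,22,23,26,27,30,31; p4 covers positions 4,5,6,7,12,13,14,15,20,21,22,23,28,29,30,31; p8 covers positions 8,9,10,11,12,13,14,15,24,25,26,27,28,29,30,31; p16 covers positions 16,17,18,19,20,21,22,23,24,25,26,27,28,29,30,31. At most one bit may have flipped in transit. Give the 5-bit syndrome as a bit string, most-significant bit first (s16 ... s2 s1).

00000

s1: b1⊕b3⊕b5⊕b7⊕b9⊕b11⊕b13⊕b15⊕b17⊕b19⊕b21⊕b23⊕b25⊕b27⊕b29⊕b31 = 0⊕0⊕0⊕1⊕1⊕1⊕1⊕1⊕1⊕0⊕0⊕1⊕0⊕1⊕1⊕1 = 0
s2: b2⊕b3⊕b6⊕b7⊕b10⊕b11⊕b14⊕b15⊕b18⊕b19⊕b22⊕b23⊕b26⊕b27⊕b30⊕b31 = 0⊕0⊕1⊕1⊕1⊕1⊕0⊕1⊕1⊕0⊕1⊕1⊕0⊕1⊕0⊕1 = 0
s4: b4⊕b5⊕b6⊕b7⊕b12⊕b13⊕b14⊕b15⊕b20⊕b21⊕b22⊕b23⊕b28⊕b29⊕b30⊕b31 = 0⊕0⊕1⊕1⊕0⊕1⊕0⊕1⊕1⊕0⊕1⊕1⊕1⊕1⊕0⊕1 = 0
s8: b8⊕b9⊕b10⊕b11⊕b12⊕b13⊕b14⊕b15⊕b24⊕b25⊕b26⊕b27⊕b28⊕b29⊕b30⊕b31 = 1⊕1⊕1⊕1⊕0⊕1⊕0⊕1⊕0⊕0⊕0⊕1⊕1⊕1⊕0⊕1 = 0
s16: b16⊕b17⊕b18⊕b19⊕b20⊕b21⊕b22⊕b23⊕b24⊕b25⊕b26⊕b27⊕b28⊕b29⊕b30⊕b31 = 1⊕1⊕1⊕0⊕1⊕0⊕1⊕1⊕0⊕0⊕0⊕1⊕1⊕1⊕0⊕1 = 0
Syndrome (s16...s1) = 00000 → position 0 (no error).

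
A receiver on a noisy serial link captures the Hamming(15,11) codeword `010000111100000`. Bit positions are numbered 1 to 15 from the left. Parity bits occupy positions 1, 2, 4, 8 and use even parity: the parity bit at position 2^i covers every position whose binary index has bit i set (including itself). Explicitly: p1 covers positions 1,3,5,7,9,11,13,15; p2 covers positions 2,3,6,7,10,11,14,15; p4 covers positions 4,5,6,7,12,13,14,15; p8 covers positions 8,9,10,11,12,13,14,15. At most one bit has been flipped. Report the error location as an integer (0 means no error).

s1: b1⊕b3⊕b5⊕b7⊕b9⊕b11⊕b13⊕b15 = 0⊕0⊕0⊕1⊕1⊕0⊕0⊕0 = 0
s2: b2⊕b3⊕b6⊕b7⊕b10⊕b11⊕b14⊕b15 = 1⊕0⊕0⊕1⊕1⊕0⊕0⊕0 = 1
s4: b4⊕b5⊕b6⊕b7⊕b12⊕b13⊕b14⊕b15 = 0⊕0⊕0⊕1⊕0⊕0⊕0⊕0 = 1
s8: b8⊕b9⊕b10⊕b11⊕b12⊕b13⊕b14⊕b15 = 1⊕1⊕1⊕0⊕0⊕0⊕0⊕0 = 1
Syndrome (s8...s1) = 1110 → position 14.

14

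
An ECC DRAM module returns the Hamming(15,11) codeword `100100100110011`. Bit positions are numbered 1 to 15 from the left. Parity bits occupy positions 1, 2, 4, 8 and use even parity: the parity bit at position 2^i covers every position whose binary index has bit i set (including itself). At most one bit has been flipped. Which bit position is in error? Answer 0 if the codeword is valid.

s1: b1⊕b3⊕b5⊕b7⊕b9⊕b11⊕b13⊕b15 = 1⊕0⊕0⊕1⊕0⊕1⊕0⊕1 = 0
s2: b2⊕b3⊕b6⊕b7⊕b10⊕b11⊕b14⊕b15 = 0⊕0⊕0⊕1⊕1⊕1⊕1⊕1 = 1
s4: b4⊕b5⊕b6⊕b7⊕b12⊕b13⊕b14⊕b15 = 1⊕0⊕0⊕1⊕0⊕0⊕1⊕1 = 0
s8: b8⊕b9⊕b10⊕b11⊕b12⊕b13⊕b14⊕b15 = 0⊕0⊕1⊕1⊕0⊕0⊕1⊕1 = 0
Syndrome (s8...s1) = 0010 → position 2.

2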